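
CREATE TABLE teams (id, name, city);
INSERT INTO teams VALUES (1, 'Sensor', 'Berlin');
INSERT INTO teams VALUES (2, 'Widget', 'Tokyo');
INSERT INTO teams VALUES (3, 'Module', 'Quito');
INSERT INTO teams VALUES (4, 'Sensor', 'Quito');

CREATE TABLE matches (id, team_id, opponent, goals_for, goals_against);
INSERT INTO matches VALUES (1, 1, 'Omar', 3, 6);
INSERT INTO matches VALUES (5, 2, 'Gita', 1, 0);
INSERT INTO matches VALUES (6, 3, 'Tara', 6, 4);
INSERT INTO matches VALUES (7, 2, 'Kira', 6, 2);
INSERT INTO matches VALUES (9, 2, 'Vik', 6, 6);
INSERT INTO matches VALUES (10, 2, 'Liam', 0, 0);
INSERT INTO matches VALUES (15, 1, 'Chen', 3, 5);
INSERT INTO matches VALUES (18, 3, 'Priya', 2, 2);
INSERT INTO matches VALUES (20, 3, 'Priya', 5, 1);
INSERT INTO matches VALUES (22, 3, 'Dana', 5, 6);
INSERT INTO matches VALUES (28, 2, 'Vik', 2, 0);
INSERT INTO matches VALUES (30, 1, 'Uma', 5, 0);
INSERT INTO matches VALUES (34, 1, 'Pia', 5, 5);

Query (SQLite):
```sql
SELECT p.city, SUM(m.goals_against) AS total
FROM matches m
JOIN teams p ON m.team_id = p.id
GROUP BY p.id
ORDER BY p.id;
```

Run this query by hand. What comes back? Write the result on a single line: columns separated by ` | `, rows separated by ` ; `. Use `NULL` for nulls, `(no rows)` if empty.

Join each matches row to its teams via team_id.
Group joined rows by teams.id; compute SUM(m.goals_against) per group.
  1: ids {1, 15, 30, 34} → SUM(m.goals_against)=16
  2: ids {5, 7, 9, 10, 28} → SUM(m.goals_against)=8
  3: ids {6, 18, 20, 22} → SUM(m.goals_against)=13

Berlin | 16 ; Tokyo | 8 ; Quito | 13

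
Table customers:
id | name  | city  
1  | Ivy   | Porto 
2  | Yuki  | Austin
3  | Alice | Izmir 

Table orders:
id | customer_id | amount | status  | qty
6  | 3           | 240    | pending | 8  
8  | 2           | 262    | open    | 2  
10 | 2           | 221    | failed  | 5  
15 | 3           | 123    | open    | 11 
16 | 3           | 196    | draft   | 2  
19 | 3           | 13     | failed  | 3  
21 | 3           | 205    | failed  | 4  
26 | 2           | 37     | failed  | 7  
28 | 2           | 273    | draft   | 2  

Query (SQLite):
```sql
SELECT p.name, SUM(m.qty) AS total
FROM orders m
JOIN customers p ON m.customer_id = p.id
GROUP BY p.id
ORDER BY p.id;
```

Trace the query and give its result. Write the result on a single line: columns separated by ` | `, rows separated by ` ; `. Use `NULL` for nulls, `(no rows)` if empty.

Yuki | 16 ; Alice | 28

Join each orders row to its customers via customer_id.
Group joined rows by customers.id; compute SUM(m.qty) per group.
  2: ids {8, 10, 26, 28} → SUM(m.qty)=16
  3: ids {6, 15, 16, 19, 21} → SUM(m.qty)=28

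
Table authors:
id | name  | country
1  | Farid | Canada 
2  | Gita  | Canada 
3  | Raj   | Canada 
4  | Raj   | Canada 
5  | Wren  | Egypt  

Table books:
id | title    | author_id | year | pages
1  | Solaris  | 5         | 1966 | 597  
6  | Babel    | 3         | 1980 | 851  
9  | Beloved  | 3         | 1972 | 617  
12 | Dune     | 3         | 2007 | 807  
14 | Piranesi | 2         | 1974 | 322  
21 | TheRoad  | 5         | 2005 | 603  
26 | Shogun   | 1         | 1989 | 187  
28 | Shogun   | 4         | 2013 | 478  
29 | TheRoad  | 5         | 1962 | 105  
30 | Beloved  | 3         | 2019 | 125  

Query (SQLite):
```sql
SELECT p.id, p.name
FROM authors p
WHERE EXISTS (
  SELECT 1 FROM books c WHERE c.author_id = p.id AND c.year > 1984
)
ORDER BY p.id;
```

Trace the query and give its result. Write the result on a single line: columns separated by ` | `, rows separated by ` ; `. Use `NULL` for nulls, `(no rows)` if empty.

1 | Farid ; 3 | Raj ; 4 | Raj ; 5 | Wren

For each authors row, check whether any books with matching author_id has year > 1984.
Keep rows where that is true.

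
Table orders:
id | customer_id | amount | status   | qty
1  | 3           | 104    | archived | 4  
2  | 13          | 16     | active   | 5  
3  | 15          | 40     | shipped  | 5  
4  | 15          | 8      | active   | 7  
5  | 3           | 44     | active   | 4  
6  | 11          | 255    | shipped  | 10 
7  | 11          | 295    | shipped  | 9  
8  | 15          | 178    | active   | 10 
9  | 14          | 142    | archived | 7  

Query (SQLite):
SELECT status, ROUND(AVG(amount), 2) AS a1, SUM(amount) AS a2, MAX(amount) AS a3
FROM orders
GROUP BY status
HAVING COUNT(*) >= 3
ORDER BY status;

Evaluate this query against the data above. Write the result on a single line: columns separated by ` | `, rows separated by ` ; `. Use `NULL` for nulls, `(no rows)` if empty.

Group orders by status.
Per group compute: ROUND(AVG(amount), 2), SUM(amount), MAX(amount).
HAVING: drop groups with fewer than 3 rows.
  active: ids {2, 4, 5, 8} → ROUND(AVG(amount), 2)=61.5, SUM(amount)=246, MAX(amount)=178
  archived: ids {1, 9} → ROUND(AVG(amount), 2)=123, SUM(amount)=246, MAX(amount)=142
  shipped: ids {3, 6, 7} → ROUND(AVG(amount), 2)=196.67, SUM(amount)=590, MAX(amount)=295

active | 61.5 | 246 | 178 ; shipped | 196.67 | 590 | 295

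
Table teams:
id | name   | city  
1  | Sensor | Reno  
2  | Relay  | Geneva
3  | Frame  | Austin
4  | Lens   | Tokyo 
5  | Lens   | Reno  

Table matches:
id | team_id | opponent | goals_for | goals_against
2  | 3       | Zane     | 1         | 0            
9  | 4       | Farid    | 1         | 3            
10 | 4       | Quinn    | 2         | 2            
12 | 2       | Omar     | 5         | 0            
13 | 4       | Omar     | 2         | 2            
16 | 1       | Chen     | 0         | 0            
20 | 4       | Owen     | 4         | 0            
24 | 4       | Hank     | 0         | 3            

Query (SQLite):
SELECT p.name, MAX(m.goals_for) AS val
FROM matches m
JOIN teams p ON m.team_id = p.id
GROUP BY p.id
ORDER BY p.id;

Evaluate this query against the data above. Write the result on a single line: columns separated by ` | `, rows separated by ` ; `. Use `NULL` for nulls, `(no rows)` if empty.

Join each matches row to its teams via team_id.
Group joined rows by teams.id; compute MAX(m.goals_for) per group.
  1: ids {16} → MAX(m.goals_for)=0
  2: ids {12} → MAX(m.goals_for)=5
  3: ids {2} → MAX(m.goals_for)=1
  4: ids {9, 10, 13, 20, 24} → MAX(m.goals_for)=4

Sensor | 0 ; Relay | 5 ; Frame | 1 ; Lens | 4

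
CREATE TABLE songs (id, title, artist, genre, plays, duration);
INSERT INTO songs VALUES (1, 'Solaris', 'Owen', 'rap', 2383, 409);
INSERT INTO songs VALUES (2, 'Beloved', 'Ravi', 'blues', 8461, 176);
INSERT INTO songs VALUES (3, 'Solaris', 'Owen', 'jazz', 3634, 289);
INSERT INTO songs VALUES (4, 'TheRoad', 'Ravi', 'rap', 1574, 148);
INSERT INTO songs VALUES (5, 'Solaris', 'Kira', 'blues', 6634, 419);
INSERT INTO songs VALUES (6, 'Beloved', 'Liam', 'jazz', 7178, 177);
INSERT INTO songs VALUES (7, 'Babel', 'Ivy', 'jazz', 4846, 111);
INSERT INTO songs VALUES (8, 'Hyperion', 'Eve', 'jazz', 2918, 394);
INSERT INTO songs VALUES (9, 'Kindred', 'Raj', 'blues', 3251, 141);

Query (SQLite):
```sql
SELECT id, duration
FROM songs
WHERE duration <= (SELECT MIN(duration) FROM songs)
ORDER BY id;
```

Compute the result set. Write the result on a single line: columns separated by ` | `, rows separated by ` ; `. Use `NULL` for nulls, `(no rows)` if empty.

7 | 111

Scalar subquery: MIN(duration) over all songs rows = 111.
Keep rows where duration <= that value.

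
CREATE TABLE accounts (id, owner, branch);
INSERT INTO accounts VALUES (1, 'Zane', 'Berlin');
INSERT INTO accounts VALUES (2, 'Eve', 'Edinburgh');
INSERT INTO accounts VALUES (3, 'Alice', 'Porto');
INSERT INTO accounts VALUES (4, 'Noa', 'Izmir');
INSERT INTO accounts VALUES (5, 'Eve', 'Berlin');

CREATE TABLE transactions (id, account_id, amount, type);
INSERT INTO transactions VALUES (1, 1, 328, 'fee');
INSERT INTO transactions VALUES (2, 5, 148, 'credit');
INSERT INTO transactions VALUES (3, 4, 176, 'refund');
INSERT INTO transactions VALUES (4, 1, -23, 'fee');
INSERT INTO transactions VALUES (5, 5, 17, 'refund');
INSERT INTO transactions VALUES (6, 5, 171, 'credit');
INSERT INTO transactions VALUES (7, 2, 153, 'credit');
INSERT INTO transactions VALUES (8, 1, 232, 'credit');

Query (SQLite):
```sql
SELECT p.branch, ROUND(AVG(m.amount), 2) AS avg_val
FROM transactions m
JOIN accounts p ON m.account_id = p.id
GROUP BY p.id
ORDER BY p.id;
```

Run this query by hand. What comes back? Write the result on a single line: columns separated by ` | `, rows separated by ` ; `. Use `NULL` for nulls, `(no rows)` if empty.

Berlin | 179 ; Edinburgh | 153 ; Izmir | 176 ; Berlin | 112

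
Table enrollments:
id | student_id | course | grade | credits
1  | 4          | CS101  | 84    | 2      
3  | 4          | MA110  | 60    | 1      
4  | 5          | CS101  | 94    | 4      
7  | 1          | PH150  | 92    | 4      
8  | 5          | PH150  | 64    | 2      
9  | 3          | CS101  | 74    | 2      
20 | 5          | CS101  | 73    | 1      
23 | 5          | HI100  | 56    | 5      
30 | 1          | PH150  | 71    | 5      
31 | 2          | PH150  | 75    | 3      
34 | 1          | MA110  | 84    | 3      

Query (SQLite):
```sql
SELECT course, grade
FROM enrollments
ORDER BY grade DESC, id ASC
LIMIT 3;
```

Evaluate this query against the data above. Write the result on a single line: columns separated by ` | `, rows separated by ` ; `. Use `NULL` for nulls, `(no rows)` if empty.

CS101 | 94 ; PH150 | 92 ; CS101 | 84

Sort by grade desc, tiebreak id asc: (94, id=4), (92, id=7), (84, id=1), (84, id=34), (75, id=31), (74, id=9) …. Take first 3.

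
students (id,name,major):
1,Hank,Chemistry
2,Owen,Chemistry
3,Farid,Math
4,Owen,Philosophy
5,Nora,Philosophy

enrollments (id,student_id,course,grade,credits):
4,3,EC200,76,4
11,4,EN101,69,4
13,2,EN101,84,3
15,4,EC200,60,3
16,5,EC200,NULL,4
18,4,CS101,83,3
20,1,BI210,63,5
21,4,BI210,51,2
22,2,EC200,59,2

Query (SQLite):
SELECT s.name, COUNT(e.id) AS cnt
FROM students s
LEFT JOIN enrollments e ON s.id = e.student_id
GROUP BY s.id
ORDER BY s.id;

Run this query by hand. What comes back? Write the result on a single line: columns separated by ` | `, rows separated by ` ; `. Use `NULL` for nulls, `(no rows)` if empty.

Hank | 1 ; Owen | 2 ; Farid | 1 ; Owen | 4 ; Nora | 1

LEFT JOIN keeps every students row; unmatched ones get NULL for enrollments columns.
Group by students.id and compute COUNT(e.id). COUNT(col) of an all-NULL group is 0.
  1: ids {20} → COUNT(e.id)=1
  2: ids {13, 22} → COUNT(e.id)=2
  3: ids {4} → COUNT(e.id)=1
  4: ids {11, 15, 18, 21} → COUNT(e.id)=4
  5: ids {16} → COUNT(e.id)=1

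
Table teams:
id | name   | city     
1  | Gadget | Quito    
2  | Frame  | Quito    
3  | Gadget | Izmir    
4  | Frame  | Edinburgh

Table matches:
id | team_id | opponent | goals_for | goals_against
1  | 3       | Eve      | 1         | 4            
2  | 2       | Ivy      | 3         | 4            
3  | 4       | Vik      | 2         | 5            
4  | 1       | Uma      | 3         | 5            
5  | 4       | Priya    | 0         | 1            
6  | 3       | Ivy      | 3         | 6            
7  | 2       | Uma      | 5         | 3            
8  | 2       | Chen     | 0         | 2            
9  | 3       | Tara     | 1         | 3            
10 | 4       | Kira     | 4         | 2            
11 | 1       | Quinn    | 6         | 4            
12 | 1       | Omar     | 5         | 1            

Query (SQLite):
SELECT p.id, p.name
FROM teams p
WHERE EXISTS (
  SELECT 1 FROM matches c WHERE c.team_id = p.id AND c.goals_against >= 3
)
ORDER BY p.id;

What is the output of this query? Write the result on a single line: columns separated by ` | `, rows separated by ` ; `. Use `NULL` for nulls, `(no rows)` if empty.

1 | Gadget ; 2 | Frame ; 3 | Gadget ; 4 | Frame

For each teams row, check whether any matches with matching team_id has goals_against >= 3.
Keep rows where that is true.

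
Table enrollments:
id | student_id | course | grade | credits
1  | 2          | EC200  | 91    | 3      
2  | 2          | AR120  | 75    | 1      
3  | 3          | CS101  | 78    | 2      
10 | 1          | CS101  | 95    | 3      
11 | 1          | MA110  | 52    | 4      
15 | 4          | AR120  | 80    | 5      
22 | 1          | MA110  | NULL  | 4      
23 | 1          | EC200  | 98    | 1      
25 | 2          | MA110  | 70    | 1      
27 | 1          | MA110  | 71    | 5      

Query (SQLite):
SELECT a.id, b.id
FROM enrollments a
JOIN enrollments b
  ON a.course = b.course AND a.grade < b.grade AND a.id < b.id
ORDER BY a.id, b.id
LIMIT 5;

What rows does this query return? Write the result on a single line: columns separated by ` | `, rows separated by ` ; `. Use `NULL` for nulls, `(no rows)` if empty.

Pairs (a,b) with same course, a.grade < b.grade, a.id < b.id.
course groups: AR120:{2,15} CS101:{3,10} EC200:{1,23} MA110:{11,22,25,27}
Ordered by (a.id, b.id); first 5.

1 | 23 ; 2 | 15 ; 3 | 10 ; 11 | 25 ; 11 | 27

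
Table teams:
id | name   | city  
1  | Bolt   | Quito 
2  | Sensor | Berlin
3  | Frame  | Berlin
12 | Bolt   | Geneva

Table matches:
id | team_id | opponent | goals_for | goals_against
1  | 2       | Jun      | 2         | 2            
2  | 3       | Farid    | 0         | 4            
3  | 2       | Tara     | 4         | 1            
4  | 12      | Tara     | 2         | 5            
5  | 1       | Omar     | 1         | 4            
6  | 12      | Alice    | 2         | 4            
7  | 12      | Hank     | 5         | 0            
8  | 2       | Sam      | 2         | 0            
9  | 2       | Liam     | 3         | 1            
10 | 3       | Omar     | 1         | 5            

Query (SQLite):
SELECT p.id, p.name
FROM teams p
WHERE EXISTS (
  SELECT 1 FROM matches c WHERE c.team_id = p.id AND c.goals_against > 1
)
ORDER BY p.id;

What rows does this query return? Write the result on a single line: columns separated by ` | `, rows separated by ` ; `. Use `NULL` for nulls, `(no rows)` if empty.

1 | Bolt ; 2 | Sensor ; 3 | Frame ; 12 | Bolt

For each teams row, check whether any matches with matching team_id has goals_against > 1.
Keep rows where that is true.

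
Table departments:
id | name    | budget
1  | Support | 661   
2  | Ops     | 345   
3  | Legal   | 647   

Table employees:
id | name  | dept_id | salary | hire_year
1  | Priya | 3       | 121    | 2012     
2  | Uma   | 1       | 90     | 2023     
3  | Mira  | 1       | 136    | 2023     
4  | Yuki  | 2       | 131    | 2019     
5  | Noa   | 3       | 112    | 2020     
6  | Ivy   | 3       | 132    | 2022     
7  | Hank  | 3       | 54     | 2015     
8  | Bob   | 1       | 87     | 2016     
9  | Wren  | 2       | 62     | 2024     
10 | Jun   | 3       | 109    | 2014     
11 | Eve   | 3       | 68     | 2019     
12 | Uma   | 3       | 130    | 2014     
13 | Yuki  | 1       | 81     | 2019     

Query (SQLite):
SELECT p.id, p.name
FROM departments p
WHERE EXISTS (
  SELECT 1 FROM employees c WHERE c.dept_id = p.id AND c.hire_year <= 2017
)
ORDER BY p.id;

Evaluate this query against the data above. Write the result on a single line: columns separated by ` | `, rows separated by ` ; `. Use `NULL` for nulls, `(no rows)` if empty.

1 | Support ; 3 | Legal

For each departments row, check whether any employees with matching dept_id has hire_year <= 2017.
Keep rows where that is true.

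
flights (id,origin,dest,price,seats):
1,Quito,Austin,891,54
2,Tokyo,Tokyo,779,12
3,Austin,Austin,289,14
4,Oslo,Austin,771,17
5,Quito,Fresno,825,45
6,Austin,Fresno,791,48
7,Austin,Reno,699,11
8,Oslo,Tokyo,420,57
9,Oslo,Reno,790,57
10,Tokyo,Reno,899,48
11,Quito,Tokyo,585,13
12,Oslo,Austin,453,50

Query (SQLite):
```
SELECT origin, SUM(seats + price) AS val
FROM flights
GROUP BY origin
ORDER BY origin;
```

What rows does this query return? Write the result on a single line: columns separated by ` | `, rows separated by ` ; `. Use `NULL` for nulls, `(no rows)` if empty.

Austin | 1852 ; Oslo | 2615 ; Quito | 2413 ; Tokyo | 1738

For each row compute seats + price.
Group by origin; take SUM of the expression per group.
  Austin: ids {3, 6, 7} → SUM(seats + price)=1852
  Oslo: ids {4, 8, 9, 12} → SUM(seats + price)=2615
  Quito: ids {1, 5, 11} → SUM(seats + price)=2413
  Tokyo: ids {2, 10} → SUM(seats + price)=1738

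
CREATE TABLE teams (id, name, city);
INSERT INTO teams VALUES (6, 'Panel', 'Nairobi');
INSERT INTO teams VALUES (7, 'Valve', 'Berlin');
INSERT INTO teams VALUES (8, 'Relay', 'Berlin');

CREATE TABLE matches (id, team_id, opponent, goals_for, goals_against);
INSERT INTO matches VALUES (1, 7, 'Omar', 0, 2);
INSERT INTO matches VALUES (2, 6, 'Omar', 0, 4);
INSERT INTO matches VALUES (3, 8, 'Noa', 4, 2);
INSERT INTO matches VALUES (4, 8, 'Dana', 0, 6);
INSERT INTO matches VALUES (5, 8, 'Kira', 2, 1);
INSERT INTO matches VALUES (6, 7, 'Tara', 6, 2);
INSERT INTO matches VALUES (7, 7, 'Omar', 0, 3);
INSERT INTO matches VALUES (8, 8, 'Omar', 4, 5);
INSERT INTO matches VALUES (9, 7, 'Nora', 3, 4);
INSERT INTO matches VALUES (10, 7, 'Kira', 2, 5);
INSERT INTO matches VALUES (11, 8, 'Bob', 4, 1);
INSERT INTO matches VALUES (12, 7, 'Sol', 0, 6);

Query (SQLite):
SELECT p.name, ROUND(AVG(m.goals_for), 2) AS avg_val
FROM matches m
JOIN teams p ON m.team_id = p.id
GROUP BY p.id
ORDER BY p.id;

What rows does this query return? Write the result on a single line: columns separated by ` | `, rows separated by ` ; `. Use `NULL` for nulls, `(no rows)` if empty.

Join each matches row to its teams via team_id.
Group joined rows by teams.id; compute ROUND(AVG(m.goals_for), 2) per group.
  6: ids {2} → ROUND(AVG(m.goals_for), 2)=0
  7: ids {1, 6, 7, 9, 10, 12} → ROUND(AVG(m.goals_for), 2)=1.83
  8: ids {3, 4, 5, 8, 11} → ROUND(AVG(m.goals_for), 2)=2.8

Panel | 0 ; Valve | 1.83 ; Relay | 2.8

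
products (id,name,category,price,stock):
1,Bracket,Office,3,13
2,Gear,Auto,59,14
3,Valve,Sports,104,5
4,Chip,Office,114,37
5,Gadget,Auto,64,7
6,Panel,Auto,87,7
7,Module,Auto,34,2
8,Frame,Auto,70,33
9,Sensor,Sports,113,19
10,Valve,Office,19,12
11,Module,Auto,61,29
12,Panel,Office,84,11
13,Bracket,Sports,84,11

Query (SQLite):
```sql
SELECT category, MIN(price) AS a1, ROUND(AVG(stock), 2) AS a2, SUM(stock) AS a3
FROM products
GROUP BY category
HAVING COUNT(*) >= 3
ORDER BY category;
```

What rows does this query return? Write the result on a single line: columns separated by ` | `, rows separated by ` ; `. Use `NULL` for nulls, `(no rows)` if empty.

Group products by category.
Per group compute: MIN(price), ROUND(AVG(stock), 2), SUM(stock).
HAVING: drop groups with fewer than 3 rows.
  Auto: ids {2, 5, 6, 7, 8, 11} → MIN(price)=34, ROUND(AVG(stock), 2)=15.33, SUM(stock)=92
  Office: ids {1, 4, 10, 12} → MIN(price)=3, ROUND(AVG(stock), 2)=18.25, SUM(stock)=73
  Sports: ids {3, 9, 13} → MIN(price)=84, ROUND(AVG(stock), 2)=11.67, SUM(stock)=35

Auto | 34 | 15.33 | 92 ; Office | 3 | 18.25 | 73 ; Sports | 84 | 11.67 | 35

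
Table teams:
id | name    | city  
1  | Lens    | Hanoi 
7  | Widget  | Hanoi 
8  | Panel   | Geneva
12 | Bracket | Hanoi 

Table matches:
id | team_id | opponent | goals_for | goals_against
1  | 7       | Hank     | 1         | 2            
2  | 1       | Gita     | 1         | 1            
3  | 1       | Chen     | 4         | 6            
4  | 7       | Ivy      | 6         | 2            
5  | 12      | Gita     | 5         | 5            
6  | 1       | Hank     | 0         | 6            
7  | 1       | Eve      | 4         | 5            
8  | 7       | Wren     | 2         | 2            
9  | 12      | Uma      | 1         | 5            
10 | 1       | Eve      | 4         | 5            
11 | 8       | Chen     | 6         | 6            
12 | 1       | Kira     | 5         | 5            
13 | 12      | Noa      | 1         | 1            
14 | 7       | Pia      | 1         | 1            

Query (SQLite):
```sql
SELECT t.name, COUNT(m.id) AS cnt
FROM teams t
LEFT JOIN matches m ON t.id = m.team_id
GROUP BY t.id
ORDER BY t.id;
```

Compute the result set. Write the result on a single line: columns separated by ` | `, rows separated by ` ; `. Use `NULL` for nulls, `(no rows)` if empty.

Lens | 6 ; Widget | 4 ; Panel | 1 ; Bracket | 3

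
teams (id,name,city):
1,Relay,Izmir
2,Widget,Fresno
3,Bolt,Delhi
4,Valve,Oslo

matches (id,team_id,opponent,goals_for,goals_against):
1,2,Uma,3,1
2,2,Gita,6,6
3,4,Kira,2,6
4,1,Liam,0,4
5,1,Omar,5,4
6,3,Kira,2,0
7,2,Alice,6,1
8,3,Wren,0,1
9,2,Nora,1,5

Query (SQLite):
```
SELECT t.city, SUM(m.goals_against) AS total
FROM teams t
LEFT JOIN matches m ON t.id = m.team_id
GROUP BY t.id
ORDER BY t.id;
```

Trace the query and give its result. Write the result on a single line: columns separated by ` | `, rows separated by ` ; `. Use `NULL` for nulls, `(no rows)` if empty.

LEFT JOIN keeps every teams row; unmatched ones get NULL for matches columns.
Group by teams.id and compute SUM(m.goals_against). SUM over an all-NULL group is NULL.
  1: ids {4, 5} → SUM(m.goals_against)=8
  2: ids {1, 2, 7, 9} → SUM(m.goals_against)=13
  3: ids {6, 8} → SUM(m.goals_against)=1
  4: ids {3} → SUM(m.goals_against)=6

Izmir | 8 ; Fresno | 13 ; Delhi | 1 ; Oslo | 6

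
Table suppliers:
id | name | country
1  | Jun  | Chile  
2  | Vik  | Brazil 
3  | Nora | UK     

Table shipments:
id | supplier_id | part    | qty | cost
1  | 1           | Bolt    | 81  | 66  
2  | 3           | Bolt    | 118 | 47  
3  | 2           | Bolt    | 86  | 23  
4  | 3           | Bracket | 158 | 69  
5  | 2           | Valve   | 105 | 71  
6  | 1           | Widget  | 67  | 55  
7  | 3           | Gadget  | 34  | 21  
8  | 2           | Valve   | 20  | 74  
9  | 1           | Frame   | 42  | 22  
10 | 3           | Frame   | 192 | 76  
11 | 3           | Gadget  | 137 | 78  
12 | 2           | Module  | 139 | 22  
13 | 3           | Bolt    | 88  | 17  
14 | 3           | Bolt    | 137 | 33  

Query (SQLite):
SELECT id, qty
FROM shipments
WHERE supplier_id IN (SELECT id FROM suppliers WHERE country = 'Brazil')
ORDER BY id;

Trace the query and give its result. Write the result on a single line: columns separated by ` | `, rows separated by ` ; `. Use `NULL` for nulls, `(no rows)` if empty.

3 | 86 ; 5 | 105 ; 8 | 20 ; 12 | 139

Inner query: suppliers.id where country = 'Brazil'.
Outer: keep shipments rows whose supplier_id is in that set.
Inner query → {2}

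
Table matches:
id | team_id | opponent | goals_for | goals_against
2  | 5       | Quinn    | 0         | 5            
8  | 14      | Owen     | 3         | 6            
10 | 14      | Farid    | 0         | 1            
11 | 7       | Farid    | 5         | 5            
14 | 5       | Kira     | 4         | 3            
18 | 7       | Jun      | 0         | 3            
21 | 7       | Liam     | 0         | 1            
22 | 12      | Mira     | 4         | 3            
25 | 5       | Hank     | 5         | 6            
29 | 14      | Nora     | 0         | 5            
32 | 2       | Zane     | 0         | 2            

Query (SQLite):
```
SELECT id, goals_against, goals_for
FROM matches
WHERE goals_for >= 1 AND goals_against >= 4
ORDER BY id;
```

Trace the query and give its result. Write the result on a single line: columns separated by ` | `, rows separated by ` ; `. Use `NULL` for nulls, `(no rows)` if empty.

goals_for >= 1: ids {8, 11, 14, 22, 25}
goals_against >= 4: ids {2, 8, 11, 25, 29}
Combine with AND.

8 | 6 | 3 ; 11 | 5 | 5 ; 25 | 6 | 5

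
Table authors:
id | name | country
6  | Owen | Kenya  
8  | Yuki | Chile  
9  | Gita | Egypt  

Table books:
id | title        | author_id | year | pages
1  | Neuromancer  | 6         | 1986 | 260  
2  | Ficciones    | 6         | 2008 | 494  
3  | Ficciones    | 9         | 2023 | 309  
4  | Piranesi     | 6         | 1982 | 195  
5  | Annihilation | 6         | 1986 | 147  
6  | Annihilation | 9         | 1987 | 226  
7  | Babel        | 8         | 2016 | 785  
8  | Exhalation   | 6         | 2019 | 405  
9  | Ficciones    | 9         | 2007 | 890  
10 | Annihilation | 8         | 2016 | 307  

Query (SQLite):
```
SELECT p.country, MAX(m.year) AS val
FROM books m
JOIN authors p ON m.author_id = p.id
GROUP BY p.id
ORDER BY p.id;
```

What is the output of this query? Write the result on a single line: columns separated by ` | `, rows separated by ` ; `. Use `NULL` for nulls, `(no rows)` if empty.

Join each books row to its authors via author_id.
Group joined rows by authors.id; compute MAX(m.year) per group.
  6: ids {1, 2, 4, 5, 8} → MAX(m.year)=2019
  8: ids {7, 10} → MAX(m.year)=2016
  9: ids {3, 6, 9} → MAX(m.year)=2023

Kenya | 2019 ; Chile | 2016 ; Egypt | 2023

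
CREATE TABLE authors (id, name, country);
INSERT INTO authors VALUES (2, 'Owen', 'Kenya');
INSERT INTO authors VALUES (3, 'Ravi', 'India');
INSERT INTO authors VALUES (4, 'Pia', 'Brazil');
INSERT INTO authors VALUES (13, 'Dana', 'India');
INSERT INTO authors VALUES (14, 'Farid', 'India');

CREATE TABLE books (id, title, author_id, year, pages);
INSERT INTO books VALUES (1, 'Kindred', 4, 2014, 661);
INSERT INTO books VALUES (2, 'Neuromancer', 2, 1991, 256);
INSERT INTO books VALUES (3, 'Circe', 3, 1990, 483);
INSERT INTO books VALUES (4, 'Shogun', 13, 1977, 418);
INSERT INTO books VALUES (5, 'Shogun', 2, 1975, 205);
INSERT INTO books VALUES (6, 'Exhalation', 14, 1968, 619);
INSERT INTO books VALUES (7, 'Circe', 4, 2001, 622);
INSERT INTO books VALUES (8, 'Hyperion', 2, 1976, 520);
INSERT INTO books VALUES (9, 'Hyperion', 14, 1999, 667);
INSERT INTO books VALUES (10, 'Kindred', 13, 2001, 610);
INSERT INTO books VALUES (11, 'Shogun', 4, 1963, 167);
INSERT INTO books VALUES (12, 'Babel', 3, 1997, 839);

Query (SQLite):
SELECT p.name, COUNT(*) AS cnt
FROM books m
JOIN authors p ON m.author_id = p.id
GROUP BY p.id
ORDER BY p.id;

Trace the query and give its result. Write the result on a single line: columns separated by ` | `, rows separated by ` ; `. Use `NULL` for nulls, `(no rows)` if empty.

Join each books row to its authors via author_id.
Group joined rows by authors.id; compute COUNT(*) per group.
  2: ids {2, 5, 8} → COUNT(*)=3
  3: ids {3, 12} → COUNT(*)=2
  4: ids {1, 7, 11} → COUNT(*)=3
  13: ids {4, 10} → COUNT(*)=2
  14: ids {6, 9} → COUNT(*)=2

Owen | 3 ; Ravi | 2 ; Pia | 3 ; Dana | 2 ; Farid | 2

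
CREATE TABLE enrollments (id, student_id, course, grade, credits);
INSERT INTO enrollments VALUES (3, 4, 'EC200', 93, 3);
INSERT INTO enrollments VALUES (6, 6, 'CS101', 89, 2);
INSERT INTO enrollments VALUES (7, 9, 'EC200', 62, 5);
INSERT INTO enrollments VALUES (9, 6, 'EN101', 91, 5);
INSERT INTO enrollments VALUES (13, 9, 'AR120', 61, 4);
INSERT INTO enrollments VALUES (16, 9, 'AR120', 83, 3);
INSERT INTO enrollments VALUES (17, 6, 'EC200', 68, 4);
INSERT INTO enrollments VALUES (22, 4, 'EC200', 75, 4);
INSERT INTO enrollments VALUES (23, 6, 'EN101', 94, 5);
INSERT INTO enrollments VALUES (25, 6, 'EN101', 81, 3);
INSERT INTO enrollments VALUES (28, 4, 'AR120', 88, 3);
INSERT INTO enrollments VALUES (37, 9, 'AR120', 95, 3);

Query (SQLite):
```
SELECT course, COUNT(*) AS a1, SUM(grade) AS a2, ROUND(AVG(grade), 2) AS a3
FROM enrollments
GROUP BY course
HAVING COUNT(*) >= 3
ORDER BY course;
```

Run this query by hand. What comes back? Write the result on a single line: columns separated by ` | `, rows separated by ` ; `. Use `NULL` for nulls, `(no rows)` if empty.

Group enrollments by course.
Per group compute: COUNT(*), SUM(grade), ROUND(AVG(grade), 2).
HAVING: drop groups with fewer than 3 rows.
  AR120: ids {13, 16, 28, 37} → COUNT(*)=4, SUM(grade)=327, ROUND(AVG(grade), 2)=81.75
  CS101: ids {6} → COUNT(*)=1, SUM(grade)=89, ROUND(AVG(grade), 2)=89
  EC200: ids {3, 7, 17, 22} → COUNT(*)=4, SUM(grade)=298, ROUND(AVG(grade), 2)=74.5
  EN101: ids {9, 23, 25} → COUNT(*)=3, SUM(grade)=266, ROUND(AVG(grade), 2)=88.67

AR120 | 4 | 327 | 81.75 ; EC200 | 4 | 298 | 74.5 ; EN101 | 3 | 266 | 88.67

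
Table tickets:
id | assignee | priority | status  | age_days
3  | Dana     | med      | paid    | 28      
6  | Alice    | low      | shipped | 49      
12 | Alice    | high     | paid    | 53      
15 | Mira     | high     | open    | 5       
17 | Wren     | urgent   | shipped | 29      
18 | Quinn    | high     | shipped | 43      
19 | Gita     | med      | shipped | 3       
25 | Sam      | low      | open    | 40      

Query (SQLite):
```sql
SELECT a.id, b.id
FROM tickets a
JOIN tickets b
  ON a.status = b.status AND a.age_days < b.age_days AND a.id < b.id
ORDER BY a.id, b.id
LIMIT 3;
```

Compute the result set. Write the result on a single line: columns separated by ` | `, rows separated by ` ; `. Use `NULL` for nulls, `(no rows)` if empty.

3 | 12 ; 15 | 25 ; 17 | 18

Pairs (a,b) with same status, a.age_days < b.age_days, a.id < b.id.
status groups: open:{15,25} paid:{3,12} shipped:{6,17,18,19}
Ordered by (a.id, b.id); first 3.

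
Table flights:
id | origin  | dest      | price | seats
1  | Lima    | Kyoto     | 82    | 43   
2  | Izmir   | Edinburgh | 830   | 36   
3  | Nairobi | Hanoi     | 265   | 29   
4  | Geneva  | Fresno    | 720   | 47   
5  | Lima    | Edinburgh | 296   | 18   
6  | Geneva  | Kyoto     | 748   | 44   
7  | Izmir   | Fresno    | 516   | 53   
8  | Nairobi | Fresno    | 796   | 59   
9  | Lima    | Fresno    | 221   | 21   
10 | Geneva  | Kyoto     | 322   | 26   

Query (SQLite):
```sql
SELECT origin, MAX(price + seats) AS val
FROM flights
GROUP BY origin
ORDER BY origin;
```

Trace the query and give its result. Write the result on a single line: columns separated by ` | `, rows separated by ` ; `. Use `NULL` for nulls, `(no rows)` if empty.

Geneva | 792 ; Izmir | 866 ; Lima | 314 ; Nairobi | 855

For each row compute price + seats.
Group by origin; take MAX of the expression per group.
  Geneva: ids {4, 6, 10} → MAX(price + seats)=792
  Izmir: ids {2, 7} → MAX(price + seats)=866
  Lima: ids {1, 5, 9} → MAX(price + seats)=314
  Nairobi: ids {3, 8} → MAX(price + seats)=855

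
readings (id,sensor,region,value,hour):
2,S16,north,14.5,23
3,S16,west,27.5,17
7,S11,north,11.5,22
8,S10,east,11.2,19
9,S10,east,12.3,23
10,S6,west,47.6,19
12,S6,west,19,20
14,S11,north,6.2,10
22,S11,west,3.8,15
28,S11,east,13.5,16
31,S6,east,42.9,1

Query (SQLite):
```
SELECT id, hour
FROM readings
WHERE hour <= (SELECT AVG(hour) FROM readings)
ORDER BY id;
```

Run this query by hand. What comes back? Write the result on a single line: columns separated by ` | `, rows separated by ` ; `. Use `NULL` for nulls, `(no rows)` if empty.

Scalar subquery: AVG(hour) over all readings rows = 16.818182 (≈; comparison uses full precision).
Keep rows where hour <= that value.

14 | 10 ; 22 | 15 ; 28 | 16 ; 31 | 1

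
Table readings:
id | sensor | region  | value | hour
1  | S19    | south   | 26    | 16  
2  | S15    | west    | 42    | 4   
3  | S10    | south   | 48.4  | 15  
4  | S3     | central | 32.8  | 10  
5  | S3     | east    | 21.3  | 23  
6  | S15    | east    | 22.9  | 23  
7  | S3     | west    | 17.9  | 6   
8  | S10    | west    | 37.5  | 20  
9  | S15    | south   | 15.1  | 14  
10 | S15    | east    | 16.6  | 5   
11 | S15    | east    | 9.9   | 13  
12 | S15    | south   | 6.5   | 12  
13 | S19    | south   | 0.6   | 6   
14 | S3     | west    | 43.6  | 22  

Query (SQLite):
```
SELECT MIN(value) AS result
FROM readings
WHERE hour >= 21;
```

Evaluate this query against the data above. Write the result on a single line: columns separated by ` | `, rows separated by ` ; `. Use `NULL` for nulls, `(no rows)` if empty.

Rows where hour >= 21 → value values: [21.3, 22.9, 43.6].
MIN of non-NULL values = 21.3.

21.3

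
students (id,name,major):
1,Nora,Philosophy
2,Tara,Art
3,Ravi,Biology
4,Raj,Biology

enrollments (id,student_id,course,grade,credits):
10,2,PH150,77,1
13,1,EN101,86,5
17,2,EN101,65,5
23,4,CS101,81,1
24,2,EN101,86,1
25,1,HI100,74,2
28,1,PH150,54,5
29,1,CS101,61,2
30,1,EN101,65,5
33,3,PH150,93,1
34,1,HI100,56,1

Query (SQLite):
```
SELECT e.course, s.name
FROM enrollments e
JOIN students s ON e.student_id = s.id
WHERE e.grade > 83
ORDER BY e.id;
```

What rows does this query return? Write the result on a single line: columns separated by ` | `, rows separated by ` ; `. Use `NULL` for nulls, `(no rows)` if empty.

Each enrollments row matches the students row where student_id = students.id.
Then keep rows with e.grade > 83.

EN101 | Nora ; EN101 | Tara ; PH150 | Ravi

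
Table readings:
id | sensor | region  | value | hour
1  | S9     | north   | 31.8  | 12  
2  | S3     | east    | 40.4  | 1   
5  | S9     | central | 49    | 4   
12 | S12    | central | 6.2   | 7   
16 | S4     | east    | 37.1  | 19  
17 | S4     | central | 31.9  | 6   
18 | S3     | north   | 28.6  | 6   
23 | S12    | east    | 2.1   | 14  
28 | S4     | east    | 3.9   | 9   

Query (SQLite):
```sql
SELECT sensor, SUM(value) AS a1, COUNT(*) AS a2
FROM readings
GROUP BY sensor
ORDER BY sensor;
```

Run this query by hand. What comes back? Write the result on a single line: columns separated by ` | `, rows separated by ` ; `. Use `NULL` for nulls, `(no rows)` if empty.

Group readings by sensor.
Per group compute: SUM(value), COUNT(*).
  S12: ids {12, 23} → SUM(value)=8.3, COUNT(*)=2
  S3: ids {2, 18} → SUM(value)=69, COUNT(*)=2
  S4: ids {16, 17, 28} → SUM(value)=72.9, COUNT(*)=3
  S9: ids {1, 5} → SUM(value)=80.8, COUNT(*)=2

S12 | 8.3 | 2 ; S3 | 69 | 2 ; S4 | 72.9 | 3 ; S9 | 80.8 | 2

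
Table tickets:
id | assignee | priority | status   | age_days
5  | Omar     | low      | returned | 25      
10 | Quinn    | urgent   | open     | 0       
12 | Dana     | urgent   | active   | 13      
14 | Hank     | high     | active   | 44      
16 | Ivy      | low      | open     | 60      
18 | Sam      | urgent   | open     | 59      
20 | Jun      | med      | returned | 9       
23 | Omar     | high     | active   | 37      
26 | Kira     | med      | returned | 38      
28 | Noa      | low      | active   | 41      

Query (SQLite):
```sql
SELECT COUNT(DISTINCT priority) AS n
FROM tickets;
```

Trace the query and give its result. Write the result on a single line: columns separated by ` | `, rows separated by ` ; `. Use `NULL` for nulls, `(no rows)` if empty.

4

Count distinct non-NULL priority values.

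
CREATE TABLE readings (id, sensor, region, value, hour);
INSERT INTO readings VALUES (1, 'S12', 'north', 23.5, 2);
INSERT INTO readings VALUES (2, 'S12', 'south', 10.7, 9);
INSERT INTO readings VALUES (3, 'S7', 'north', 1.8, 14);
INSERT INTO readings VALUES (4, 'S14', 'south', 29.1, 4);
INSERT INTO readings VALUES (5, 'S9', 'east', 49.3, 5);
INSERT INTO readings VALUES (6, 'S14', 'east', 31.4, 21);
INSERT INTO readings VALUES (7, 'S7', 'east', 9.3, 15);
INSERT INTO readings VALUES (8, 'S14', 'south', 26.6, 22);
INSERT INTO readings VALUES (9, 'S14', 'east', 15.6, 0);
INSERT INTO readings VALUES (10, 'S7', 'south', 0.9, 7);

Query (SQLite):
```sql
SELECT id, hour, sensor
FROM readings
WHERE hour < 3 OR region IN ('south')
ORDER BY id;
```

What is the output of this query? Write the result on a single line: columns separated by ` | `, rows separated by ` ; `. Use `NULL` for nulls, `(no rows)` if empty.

hour < 3: ids {1, 9}
region IN ('south'): ids {2, 4, 8, 10}
Combine with OR.

1 | 2 | S12 ; 2 | 9 | S12 ; 4 | 4 | S14 ; 8 | 22 | S14 ; 9 | 0 | S14 ; 10 | 7 | S7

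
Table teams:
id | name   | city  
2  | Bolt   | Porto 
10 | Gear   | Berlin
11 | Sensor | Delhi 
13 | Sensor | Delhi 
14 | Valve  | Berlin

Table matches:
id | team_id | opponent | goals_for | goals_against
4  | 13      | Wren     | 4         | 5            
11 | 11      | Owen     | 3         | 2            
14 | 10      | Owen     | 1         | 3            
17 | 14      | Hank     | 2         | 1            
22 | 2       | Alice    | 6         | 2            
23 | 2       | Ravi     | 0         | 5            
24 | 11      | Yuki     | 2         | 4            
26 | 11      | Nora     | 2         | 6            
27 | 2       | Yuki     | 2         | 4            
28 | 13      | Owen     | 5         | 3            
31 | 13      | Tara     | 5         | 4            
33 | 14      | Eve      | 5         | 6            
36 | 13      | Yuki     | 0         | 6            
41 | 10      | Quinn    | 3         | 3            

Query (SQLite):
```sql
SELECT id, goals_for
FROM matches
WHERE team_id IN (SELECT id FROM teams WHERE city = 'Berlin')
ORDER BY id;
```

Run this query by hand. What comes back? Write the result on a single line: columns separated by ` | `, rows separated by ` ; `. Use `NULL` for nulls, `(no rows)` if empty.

Inner query: teams.id where city = 'Berlin'.
Outer: keep matches rows whose team_id is in that set.
Inner query → {10, 14}

14 | 1 ; 17 | 2 ; 33 | 5 ; 41 | 3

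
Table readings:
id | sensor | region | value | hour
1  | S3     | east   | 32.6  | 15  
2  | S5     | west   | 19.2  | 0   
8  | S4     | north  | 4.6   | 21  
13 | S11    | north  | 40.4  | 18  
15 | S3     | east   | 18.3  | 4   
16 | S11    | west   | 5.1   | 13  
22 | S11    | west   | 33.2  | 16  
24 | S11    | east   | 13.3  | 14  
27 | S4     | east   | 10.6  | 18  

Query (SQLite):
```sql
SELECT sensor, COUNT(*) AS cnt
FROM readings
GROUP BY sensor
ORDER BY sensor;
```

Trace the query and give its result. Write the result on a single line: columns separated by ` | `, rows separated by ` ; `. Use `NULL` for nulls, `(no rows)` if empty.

Partition readings by sensor; compute COUNT(*) within each group.
  S11: ids {13, 16, 22, 24} → COUNT(*)=4
  S3: ids {1, 15} → COUNT(*)=2
  S4: ids {8, 27} → COUNT(*)=2
  S5: ids {2} → COUNT(*)=1

S11 | 4 ; S3 | 2 ; S4 | 2 ; S5 | 1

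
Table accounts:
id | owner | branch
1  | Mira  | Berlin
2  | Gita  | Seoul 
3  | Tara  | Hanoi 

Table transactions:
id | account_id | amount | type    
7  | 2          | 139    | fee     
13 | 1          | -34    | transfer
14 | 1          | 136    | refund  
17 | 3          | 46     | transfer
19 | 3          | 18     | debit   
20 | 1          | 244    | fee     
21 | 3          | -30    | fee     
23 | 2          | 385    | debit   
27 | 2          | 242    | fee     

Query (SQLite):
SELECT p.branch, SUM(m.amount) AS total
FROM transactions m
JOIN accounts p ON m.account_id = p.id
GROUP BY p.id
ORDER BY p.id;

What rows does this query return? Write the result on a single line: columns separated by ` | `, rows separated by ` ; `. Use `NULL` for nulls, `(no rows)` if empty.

Berlin | 346 ; Seoul | 766 ; Hanoi | 34

Join each transactions row to its accounts via account_id.
Group joined rows by accounts.id; compute SUM(m.amount) per group.
  1: ids {13, 14, 20} → SUM(m.amount)=346
  2: ids {7, 23, 27} → SUM(m.amount)=766
  3: ids {17, 19, 21} → SUM(m.amount)=34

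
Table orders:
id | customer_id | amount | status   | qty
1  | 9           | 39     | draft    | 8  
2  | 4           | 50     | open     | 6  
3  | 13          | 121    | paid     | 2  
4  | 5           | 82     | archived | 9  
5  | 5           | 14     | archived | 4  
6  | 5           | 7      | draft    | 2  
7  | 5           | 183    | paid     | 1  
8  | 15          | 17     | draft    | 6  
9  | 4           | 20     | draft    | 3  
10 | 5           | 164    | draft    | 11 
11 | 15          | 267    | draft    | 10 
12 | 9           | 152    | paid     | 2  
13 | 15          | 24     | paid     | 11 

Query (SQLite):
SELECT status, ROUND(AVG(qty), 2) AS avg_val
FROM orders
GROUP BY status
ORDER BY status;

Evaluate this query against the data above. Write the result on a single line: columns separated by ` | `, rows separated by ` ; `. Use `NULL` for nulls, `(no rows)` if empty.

archived | 6.5 ; draft | 6.67 ; open | 6 ; paid | 4

Partition orders by status; compute ROUND(AVG(qty), 2) within each group.
  archived: ids {4, 5} → ROUND(AVG(qty), 2)=6.5
  draft: ids {1, 6, 8, 9, 10, 11} → ROUND(AVG(qty), 2)=6.67
  open: ids {2} → ROUND(AVG(qty), 2)=6
  paid: ids {3, 7, 12, 13} → ROUND(AVG(qty), 2)=4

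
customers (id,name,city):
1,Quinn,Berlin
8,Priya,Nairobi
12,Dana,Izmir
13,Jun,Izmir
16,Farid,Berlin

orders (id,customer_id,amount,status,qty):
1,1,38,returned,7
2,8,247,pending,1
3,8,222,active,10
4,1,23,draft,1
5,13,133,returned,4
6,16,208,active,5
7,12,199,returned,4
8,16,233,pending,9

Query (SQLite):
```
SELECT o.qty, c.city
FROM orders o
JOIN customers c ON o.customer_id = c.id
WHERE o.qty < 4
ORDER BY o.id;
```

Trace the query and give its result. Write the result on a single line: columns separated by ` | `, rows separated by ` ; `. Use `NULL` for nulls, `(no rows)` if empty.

Each orders row matches the customers row where customer_id = customers.id.
Then keep rows with o.qty < 4.

1 | Nairobi ; 1 | Berlin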